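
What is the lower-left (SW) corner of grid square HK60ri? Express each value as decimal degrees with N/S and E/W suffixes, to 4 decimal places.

Field H=7, K=10: +7·20° lon, +10·10° lat → SW at lon -40°, lat 10°.
Square 6, 0: +6·2° lon, +0·1° lat → SW at lon -28°, lat 10°.
Subsquare r=17, i=8: +17·0.0833333° lon, +8·0.0416667° lat → SW at lon -26.5833°, lat 10.3333°.
latitude 10.3333° N, longitude 26.5833° W.

10.3333° N, 26.5833° W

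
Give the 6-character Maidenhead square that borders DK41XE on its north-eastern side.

Longitude subsquare x = 23; +1 → 24, wraps to 0 = a, carry into square.
Longitude square 4; +1 → 5.
Latitude subsquare e = 4; +1 → 5 = f.

DK51af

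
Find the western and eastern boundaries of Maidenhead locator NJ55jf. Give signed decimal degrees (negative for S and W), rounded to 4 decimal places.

Field N=13, J=9: +13·20° lon, +9·10° lat → SW at lon 80°, lat 0°.
Square 5, 5: +5·2° lon, +5·1° lat → SW at lon 90°, lat 5°.
Subsquare j=9, f=5: +9·0.0833333° lon, +5·0.0416667° lat → SW at lon 90.75°, lat 5.20833°.
Cell spans 0.0833333° lon × 0.0416667° lat.
west 90.7500, east 90.8333.

90.7500, 90.8333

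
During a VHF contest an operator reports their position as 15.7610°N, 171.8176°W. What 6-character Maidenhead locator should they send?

Shift to the Maidenhead origin (180°W, 90°S): lon 8.1824, lat 105.7610.
Field: lon ⌊8.1824/20⌋ = 0 → A; lat ⌊105.7610/10⌋ = 10 → K.
Square: lon ⌊8.1824/2⌋ = 4; lat ⌊5.7610/1⌋ = 5.
Subsquare: lon ⌊0.1824/0.0833333⌋ = 2 → c; lat ⌊0.7610/0.0416667⌋ = 18 → s.

AK45cs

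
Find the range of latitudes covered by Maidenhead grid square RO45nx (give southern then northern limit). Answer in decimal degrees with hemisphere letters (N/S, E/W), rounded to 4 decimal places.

55.9583° N, 56.0000° N

Field R=17, O=14: +17·20° lon, +14·10° lat → SW at lon 160°, lat 50°.
Square 4, 5: +4·2° lon, +5·1° lat → SW at lon 168°, lat 55°.
Subsquare n=13, x=23: +13·0.0833333° lon, +23·0.0416667° lat → SW at lon 169.083°, lat 55.9583°.
Cell spans 0.0833333° lon × 0.0416667° lat.
south 55.9583° N, north 56.0000° N.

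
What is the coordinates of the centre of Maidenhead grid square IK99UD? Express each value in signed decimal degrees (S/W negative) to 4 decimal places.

19.1458, -0.2917

Field I=8, K=10: +8·20° lon, +10·10° lat → SW at lon -20°, lat 10°.
Square 9, 9: +9·2° lon, +9·1° lat → SW at lon -2°, lat 19°.
Subsquare u=20, d=3: +20·0.0833333° lon, +3·0.0416667° lat → SW at lon -0.333333°, lat 19.125°.
Cell spans 0.0833333° lon × 0.0416667° lat. Centre is SW corner plus half of each.
latitude 19.1458, longitude -0.2917.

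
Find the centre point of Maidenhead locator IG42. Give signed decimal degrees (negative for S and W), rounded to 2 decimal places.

-27.50, -11.00

Field I=8, G=6: +8·20° lon, +6·10° lat → SW at lon -20°, lat -30°.
Square 4, 2: +4·2° lon, +2·1° lat → SW at lon -12°, lat -28°.
Cell spans 2° lon × 1° lat. Centre is SW corner plus half of each.
latitude -27.50, longitude -11.00.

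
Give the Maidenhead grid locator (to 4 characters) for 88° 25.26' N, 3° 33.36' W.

IR88

Add 180° to longitude and 90° to latitude: 176.44, 178.42.
Field: lon ⌊176.44/20⌋ = 8 → I; lat ⌊178.42/10⌋ = 17 → R.
Square: lon ⌊16.44/2⌋ = 8; lat ⌊8.42/1⌋ = 8.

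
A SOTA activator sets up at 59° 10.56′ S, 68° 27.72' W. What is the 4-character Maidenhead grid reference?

FD50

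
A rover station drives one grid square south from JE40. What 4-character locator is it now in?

JD49

Latitude square 0; −1 → -1, wraps to 9, carry into field.
Latitude field E = 4; −1 → 3 = D.
The longitude characters are unchanged.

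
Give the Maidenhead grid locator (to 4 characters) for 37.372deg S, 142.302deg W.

BF82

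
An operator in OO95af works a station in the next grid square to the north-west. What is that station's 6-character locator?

OO85xg

Longitude subsquare a = 0; −1 → -1, wraps to 23 = x, carry into square.
Longitude square 9; −1 → 8.
Latitude subsquare f = 5; +1 → 6 = g.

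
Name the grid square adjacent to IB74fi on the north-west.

Longitude subsquare f = 5; −1 → 4 = e.
Latitude subsquare i = 8; +1 → 9 = j.

IB74ej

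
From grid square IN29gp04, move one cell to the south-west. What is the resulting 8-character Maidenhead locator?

Longitude extended square 0; −1 → -1, wraps to 9, carry into subsquare.
Longitude subsquare g = 6; −1 → 5 = f.
Latitude extended square 4; −1 → 3.

IN29fp93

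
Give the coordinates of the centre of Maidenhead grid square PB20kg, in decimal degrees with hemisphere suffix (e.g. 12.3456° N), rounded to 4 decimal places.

79.7292° S, 124.8750° E

Field P=15, B=1: +15·20° lon, +1·10° lat → SW at lon 120°, lat -80°.
Square 2, 0: +2·2° lon, +0·1° lat → SW at lon 124°, lat -80°.
Subsquare k=10, g=6: +10·0.0833333° lon, +6·0.0416667° lat → SW at lon 124.833°, lat -79.75°.
Cell spans 0.0833333° lon × 0.0416667° lat. Centre is SW corner plus half of each.
latitude 79.7292° S, longitude 124.8750° E.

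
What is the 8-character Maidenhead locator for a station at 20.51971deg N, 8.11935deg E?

Add 180° to longitude and 90° to latitude: 188.11935, 110.51971.
Field (20°×10°, letters A–R): 188.11935/20 → 9 → J, 110.51971/10 → 11 → L; chars JL.
Square (2°×1°, digits 0–9): 8.11935/2 → 4, 0.51971/1 → 0; chars 40.
Subsquare (5′×2.5′, letters a–x): 0.11935/0.0833333 → 1 → b, 0.51971/0.0416667 → 12 → m; chars bm.
Extended square (30″×15″, digits 0–9): 0.03602/0.00833333 → 4, 0.01971/0.00416667 → 4; chars 44.

JL40bm44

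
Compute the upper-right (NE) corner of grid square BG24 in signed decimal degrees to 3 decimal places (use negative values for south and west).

-25.000, -154.000

Field B=1, G=6: +1·20° lon, +6·10° lat → SW at lon -160°, lat -30°.
Square 2, 4: +2·2° lon, +4·1° lat → SW at lon -156°, lat -26°.
Cell spans 2° lon × 1° lat. NE corner is SW corner plus one full cell.
latitude -25.000, longitude -154.000.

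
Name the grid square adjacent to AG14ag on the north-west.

Longitude subsquare a = 0; −1 → -1, wraps to 23 = x, carry into square.
Longitude square 1; −1 → 0.
Latitude subsquare g = 6; +1 → 7 = h.

AG04xh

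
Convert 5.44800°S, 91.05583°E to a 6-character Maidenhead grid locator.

NI54mn

Add 180° to longitude and 90° to latitude: 271.0558, 84.5520.
Field: 271.0558/20 → 13 → N, 84.5520/10 → 8 → I; chars NI.
Square: 11.0558/2 → 5, 4.5520/1 → 4; chars 54.
Subsquare: 1.0558/0.0833333 → 12 → m, 0.5520/0.0416667 → 13 → n; chars mn.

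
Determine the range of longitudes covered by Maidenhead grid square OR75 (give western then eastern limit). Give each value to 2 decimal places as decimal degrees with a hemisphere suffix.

Field O=14, R=17: +14·20° lon, +17·10° lat → SW at lon 100°, lat 80°.
Square 7, 5: +7·2° lon, +5·1° lat → SW at lon 114°, lat 85°.
Cell spans 2° lon × 1° lat.
west 114.00° E, east 116.00° E.

114.00° E, 116.00° E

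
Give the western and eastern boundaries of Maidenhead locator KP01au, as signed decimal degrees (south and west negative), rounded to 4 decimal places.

20.0000, 20.0833

Field K=10, P=15: +10·20° lon, +15·10° lat → SW at lon 20°, lat 60°.
Square 0, 1: +0·2° lon, +1·1° lat → SW at lon 20°, lat 61°.
Subsquare a=0, u=20: +0·0.0833333° lon, +20·0.0416667° lat → SW at lon 20°, lat 61.8333°.
Cell spans 0.0833333° lon × 0.0416667° lat.
west 20.0000, east 20.0833.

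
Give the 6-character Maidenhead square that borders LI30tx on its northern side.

LI31ta

Latitude subsquare x = 23; +1 → 24, wraps to 0 = a, carry into square.
Latitude square 0; +1 → 1.
The longitude characters are unchanged.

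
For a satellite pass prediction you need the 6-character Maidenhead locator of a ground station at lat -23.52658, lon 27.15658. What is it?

KG36nl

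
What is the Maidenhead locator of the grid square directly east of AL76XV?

AL86av

Longitude subsquare x = 23; +1 → 24, wraps to 0 = a, carry into square.
Longitude square 7; +1 → 8.
The latitude characters are unchanged.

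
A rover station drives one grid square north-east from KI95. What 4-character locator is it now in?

Longitude square 9; +1 → 10, wraps to 0, carry into field.
Longitude field K = 10; +1 → 11 = L.
Latitude square 5; +1 → 6.

LI06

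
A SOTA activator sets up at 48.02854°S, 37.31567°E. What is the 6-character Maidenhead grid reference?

KE81px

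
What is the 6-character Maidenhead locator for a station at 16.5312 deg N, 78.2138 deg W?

FK06vm

Offset from 180°W / 90°S: lon 101.7862°, lat 106.5312°.
Field (20°×10°, letters A–R): 101.7862/20 → 5 → F, 106.5312/10 → 10 → K; chars FK.
Square (2°×1°, digits 0–9): 1.7862/2 → 0, 6.5312/1 → 6; chars 06.
Subsquare (5′×2.5′, letters a–x): 1.7862/0.0833333 → 21 → v, 0.5312/0.0416667 → 12 → m; chars vm.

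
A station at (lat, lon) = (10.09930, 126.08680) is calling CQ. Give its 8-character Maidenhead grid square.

PK30bc03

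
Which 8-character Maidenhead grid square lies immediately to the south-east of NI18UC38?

Longitude extended square 3; +1 → 4.
Latitude extended square 8; −1 → 7.

NI18uc47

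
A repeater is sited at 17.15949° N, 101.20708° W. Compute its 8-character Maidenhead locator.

DK97jd58

Offset from 180°W / 90°S: lon 78.79292°, lat 107.15949°.
Field: 78.79292/20 → 3 → D, 107.15949/10 → 10 → K; chars DK.
Square: 18.79292/2 → 9, 7.15949/1 → 7; chars 97.
Subsquare: 0.79292/0.0833333 → 9 → j, 0.15949/0.0416667 → 3 → d; chars jd.
Extended square: 0.04292/0.00833333 → 5, 0.03449/0.00416667 → 8; chars 58.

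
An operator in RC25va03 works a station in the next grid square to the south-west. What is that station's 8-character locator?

Longitude extended square 0; −1 → -1, wraps to 9, carry into subsquare.
Longitude subsquare v = 21; −1 → 20 = u.
Latitude extended square 3; −1 → 2.

RC25ua92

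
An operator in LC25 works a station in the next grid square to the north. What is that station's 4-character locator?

Latitude square 5; +1 → 6.
The longitude characters are unchanged.

LC26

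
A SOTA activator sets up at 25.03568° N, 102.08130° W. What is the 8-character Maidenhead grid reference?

DL85xa08

Offset from 180°W / 90°S: lon 77.91870°, lat 115.03568°.
Field: lon ⌊77.91870/20⌋ = 3 → D; lat ⌊115.03568/10⌋ = 11 → L.
Square: lon ⌊17.91870/2⌋ = 8; lat ⌊5.03568/1⌋ = 5.
Subsquare: lon ⌊1.91870/0.0833333⌋ = 23 → x; lat ⌊0.03568/0.0416667⌋ = 0 → a.
Extended square: lon ⌊0.00203/0.00833333⌋ = 0; lat ⌊0.03568/0.00416667⌋ = 8.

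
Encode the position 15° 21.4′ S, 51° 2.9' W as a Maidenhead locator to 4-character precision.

GH44

Shift to the Maidenhead origin (180°W, 90°S): lon 128.95, lat 74.64.
Field: 128.95/20 → 6 → G, 74.64/10 → 7 → H; chars GH.
Square: 8.95/2 → 4, 4.64/1 → 4; chars 44.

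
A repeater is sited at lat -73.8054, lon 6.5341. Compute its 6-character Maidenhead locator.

JB36ge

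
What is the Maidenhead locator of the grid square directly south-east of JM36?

JM45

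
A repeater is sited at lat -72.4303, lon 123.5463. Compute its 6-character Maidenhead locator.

PB17sn

Offset from 180°W / 90°S: lon 303.5463°, lat 17.5697°.
Field: 303.5463/20 → 15 → P, 17.5697/10 → 1 → B; chars PB.
Square: 3.5463/2 → 1, 7.5697/1 → 7; chars 17.
Subsquare: 1.5463/0.0833333 → 18 → s, 0.5697/0.0416667 → 13 → n; chars sn.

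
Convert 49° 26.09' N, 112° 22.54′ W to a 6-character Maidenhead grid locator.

DN39tk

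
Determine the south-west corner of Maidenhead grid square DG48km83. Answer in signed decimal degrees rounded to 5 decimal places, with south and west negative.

Field D=3, G=6: +3·20° lon, +6·10° lat → SW at lon -120°, lat -30°.
Square 4, 8: +4·2° lon, +8·1° lat → SW at lon -112°, lat -22°.
Subsquare k=10, m=12: +10·0.0833333° lon, +12·0.0416667° lat → SW at lon -111.167°, lat -21.5°.
Extended square 8, 3: +8·0.00833333° lon, +3·0.00416667° lat → SW at lon -111.1°, lat -21.4875°.
latitude -21.48750, longitude -111.10000.

-21.48750, -111.10000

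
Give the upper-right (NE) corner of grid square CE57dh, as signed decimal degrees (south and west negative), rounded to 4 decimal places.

-42.6667, -129.6667

Field C=2, E=4: +2·20° lon, +4·10° lat → SW at lon -140°, lat -50°.
Square 5, 7: +5·2° lon, +7·1° lat → SW at lon -130°, lat -43°.
Subsquare d=3, h=7: +3·0.0833333° lon, +7·0.0416667° lat → SW at lon -129.75°, lat -42.7083°.
Cell spans 0.0833333° lon × 0.0416667° lat. NE corner is SW corner plus one full cell.
latitude -42.6667, longitude -129.6667.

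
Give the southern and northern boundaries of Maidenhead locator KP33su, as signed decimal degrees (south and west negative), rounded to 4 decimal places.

63.8333, 63.8750

Field K=10, P=15: +10·20° lon, +15·10° lat → SW at lon 20°, lat 60°.
Square 3, 3: +3·2° lon, +3·1° lat → SW at lon 26°, lat 63°.
Subsquare s=18, u=20: +18·0.0833333° lon, +20·0.0416667° lat → SW at lon 27.5°, lat 63.8333°.
Cell spans 0.0833333° lon × 0.0416667° lat.
south 63.8333, north 63.8750.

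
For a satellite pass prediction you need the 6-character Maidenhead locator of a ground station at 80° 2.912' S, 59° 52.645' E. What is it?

LA99ww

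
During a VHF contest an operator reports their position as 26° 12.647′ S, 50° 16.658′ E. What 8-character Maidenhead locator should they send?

LG53ds39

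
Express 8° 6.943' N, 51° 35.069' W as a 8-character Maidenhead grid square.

GJ48ec97

Shift to the Maidenhead origin (180°W, 90°S): lon 128.41552, lat 98.11572.
Field: lon ⌊128.41552/20⌋ = 6 → G; lat ⌊98.11572/10⌋ = 9 → J.
Square: lon ⌊8.41552/2⌋ = 4; lat ⌊8.11572/1⌋ = 8.
Subsquare: lon ⌊0.41552/0.0833333⌋ = 4 → e; lat ⌊0.11572/0.0416667⌋ = 2 → c.
Extended square: lon ⌊0.08218/0.00833333⌋ = 9; lat ⌊0.03238/0.00416667⌋ = 7.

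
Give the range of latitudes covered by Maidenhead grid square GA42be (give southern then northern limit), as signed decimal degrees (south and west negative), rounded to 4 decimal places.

Field G=6, A=0: +6·20° lon, +0·10° lat → SW at lon -60°, lat -90°.
Square 4, 2: +4·2° lon, +2·1° lat → SW at lon -52°, lat -88°.
Subsquare b=1, e=4: +1·0.0833333° lon, +4·0.0416667° lat → SW at lon -51.9167°, lat -87.8333°.
Cell spans 0.0833333° lon × 0.0416667° lat.
south -87.8333, north -87.7917.

-87.8333, -87.7917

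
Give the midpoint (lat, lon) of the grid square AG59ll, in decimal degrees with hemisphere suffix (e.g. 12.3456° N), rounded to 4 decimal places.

20.5208° S, 169.0417° W

Field A=0, G=6: +0·20° lon, +6·10° lat → SW at lon -180°, lat -30°.
Square 5, 9: +5·2° lon, +9·1° lat → SW at lon -170°, lat -21°.
Subsquare l=11, l=11: +11·0.0833333° lon, +11·0.0416667° lat → SW at lon -169.083°, lat -20.5417°.
Cell spans 0.0833333° lon × 0.0416667° lat. Centre is SW corner plus half of each.
latitude 20.5208° S, longitude 169.0417° W.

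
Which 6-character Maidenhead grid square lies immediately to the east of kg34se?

KG34te

Longitude subsquare s = 18; +1 → 19 = t.
The latitude characters are unchanged.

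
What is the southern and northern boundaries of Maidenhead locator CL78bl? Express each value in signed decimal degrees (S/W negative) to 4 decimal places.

Field C=2, L=11: +2·20° lon, +11·10° lat → SW at lon -140°, lat 20°.
Square 7, 8: +7·2° lon, +8·1° lat → SW at lon -126°, lat 28°.
Subsquare b=1, l=11: +1·0.0833333° lon, +11·0.0416667° lat → SW at lon -125.917°, lat 28.4583°.
Cell spans 0.0833333° lon × 0.0416667° lat.
south 28.4583, north 28.5000.

28.4583, 28.5000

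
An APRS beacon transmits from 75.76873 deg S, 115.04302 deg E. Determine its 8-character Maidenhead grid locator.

Add 180° to longitude and 90° to latitude: 295.04302, 14.23127.
Field: lon ⌊295.04302/20⌋ = 14 → O; lat ⌊14.23127/10⌋ = 1 → B.
Square: lon ⌊15.04302/2⌋ = 7; lat ⌊4.23127/1⌋ = 4.
Subsquare: lon ⌊1.04302/0.0833333⌋ = 12 → m; lat ⌊0.23127/0.0416667⌋ = 5 → f.
Extended square: lon ⌊0.04302/0.00833333⌋ = 5; lat ⌊0.02294/0.00416667⌋ = 5.

OB74mf55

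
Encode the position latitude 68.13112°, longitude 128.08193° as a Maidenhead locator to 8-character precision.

Offset from 180°W / 90°S: lon 308.08193°, lat 158.13112°.
Field (20°×10°, letters A–R): lon ⌊308.08193/20⌋ = 15 → P; lat ⌊158.13112/10⌋ = 15 → P.
Square (2°×1°, digits 0–9): lon ⌊8.08193/2⌋ = 4; lat ⌊8.13112/1⌋ = 8.
Subsquare (5′×2.5′, letters a–x): lon ⌊0.08193/0.0833333⌋ = 0 → a; lat ⌊0.13112/0.0416667⌋ = 3 → d.
Extended square (30″×15″, digits 0–9): lon ⌊0.08193/0.00833333⌋ = 9; lat ⌊0.00612/0.00416667⌋ = 1.

PP48ad91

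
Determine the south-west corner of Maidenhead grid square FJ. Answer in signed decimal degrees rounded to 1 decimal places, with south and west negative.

0.0, -80.0

Field F=5, J=9: +5·20° lon, +9·10° lat → SW at lon -80°, lat 0°.
latitude 0.0, longitude -80.0.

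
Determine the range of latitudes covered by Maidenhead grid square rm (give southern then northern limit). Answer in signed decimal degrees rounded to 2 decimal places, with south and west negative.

30.00, 40.00

Field R=17, M=12: +17·20° lon, +12·10° lat → SW at lon 160°, lat 30°.
Cell spans 20° lon × 10° lat.
south 30.00, north 40.00.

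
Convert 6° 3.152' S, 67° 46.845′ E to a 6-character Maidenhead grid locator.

MI33vw

Shift to the Maidenhead origin (180°W, 90°S): lon 247.7808, lat 83.9475.
Field: lon ⌊247.7808/20⌋ = 12 → M; lat ⌊83.9475/10⌋ = 8 → I.
Square: lon ⌊7.7808/2⌋ = 3; lat ⌊3.9475/1⌋ = 3.
Subsquare: lon ⌊1.7808/0.0833333⌋ = 21 → v; lat ⌊0.9475/0.0416667⌋ = 22 → w.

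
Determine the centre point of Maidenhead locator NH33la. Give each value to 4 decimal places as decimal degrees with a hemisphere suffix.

16.9792° S, 86.9583° E

Field N=13, H=7: +13·20° lon, +7·10° lat → SW at lon 80°, lat -20°.
Square 3, 3: +3·2° lon, +3·1° lat → SW at lon 86°, lat -17°.
Subsquare l=11, a=0: +11·0.0833333° lon, +0·0.0416667° lat → SW at lon 86.9167°, lat -17°.
Cell spans 0.0833333° lon × 0.0416667° lat. Centre is SW corner plus half of each.
latitude 16.9792° S, longitude 86.9583° E.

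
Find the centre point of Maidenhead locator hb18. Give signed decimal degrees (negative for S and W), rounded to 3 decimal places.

Field H=7, B=1: +7·20° lon, +1·10° lat → SW at lon -40°, lat -80°.
Square 1, 8: +1·2° lon, +8·1° lat → SW at lon -38°, lat -72°.
Cell spans 2° lon × 1° lat. Centre is SW corner plus half of each.
latitude -71.500, longitude -37.000.

-71.500, -37.000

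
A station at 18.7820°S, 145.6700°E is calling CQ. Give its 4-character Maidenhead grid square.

Shift to the Maidenhead origin (180°W, 90°S): lon 325.67, lat 71.22.
Field (20°×10°, letters A–R): lon ⌊325.67/20⌋ = 16 → Q; lat ⌊71.22/10⌋ = 7 → H.
Square (2°×1°, digits 0–9): lon ⌊5.67/2⌋ = 2; lat ⌊1.22/1⌋ = 1.

QH21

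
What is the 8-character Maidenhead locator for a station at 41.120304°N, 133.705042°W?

CN31dc58

Add 180° to longitude and 90° to latitude: 46.29496, 131.12030.
Field: lon ⌊46.29496/20⌋ = 2 → C; lat ⌊131.12030/10⌋ = 13 → N.
Square: lon ⌊6.29496/2⌋ = 3; lat ⌊1.12030/1⌋ = 1.
Subsquare: lon ⌊0.29496/0.0833333⌋ = 3 → d; lat ⌊0.12030/0.0416667⌋ = 2 → c.
Extended square: lon ⌊0.04496/0.00833333⌋ = 5; lat ⌊0.03697/0.00416667⌋ = 8.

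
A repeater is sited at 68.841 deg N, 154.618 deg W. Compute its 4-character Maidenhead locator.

BP28

Offset from 180°W / 90°S: lon 25.38°, lat 158.84°.
Field: 25.38/20 → 1 → B, 158.84/10 → 15 → P; chars BP.
Square: 5.38/2 → 2, 8.84/1 → 8; chars 28.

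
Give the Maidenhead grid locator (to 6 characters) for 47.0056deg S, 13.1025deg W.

IE32kx

Shift to the Maidenhead origin (180°W, 90°S): lon 166.8975, lat 42.9944.
Field: lon ⌊166.8975/20⌋ = 8 → I; lat ⌊42.9944/10⌋ = 4 → E.
Square: lon ⌊6.8975/2⌋ = 3; lat ⌊2.9944/1⌋ = 2.
Subsquare: lon ⌊0.8975/0.0833333⌋ = 10 → k; lat ⌊0.9944/0.0416667⌋ = 23 → x.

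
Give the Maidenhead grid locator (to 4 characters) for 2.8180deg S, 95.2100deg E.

NI77

Shift to the Maidenhead origin (180°W, 90°S): lon 275.21, lat 87.18.
Field: lon ⌊275.21/20⌋ = 13 → N; lat ⌊87.18/10⌋ = 8 → I.
Square: lon ⌊15.21/2⌋ = 7; lat ⌊7.18/1⌋ = 7.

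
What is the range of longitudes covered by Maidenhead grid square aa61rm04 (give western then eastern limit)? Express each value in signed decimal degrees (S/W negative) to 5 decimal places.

Field A=0, A=0: +0·20° lon, +0·10° lat → SW at lon -180°, lat -90°.
Square 6, 1: +6·2° lon, +1·1° lat → SW at lon -168°, lat -89°.
Subsquare r=17, m=12: +17·0.0833333° lon, +12·0.0416667° lat → SW at lon -166.583°, lat -88.5°.
Extended square 0, 4: +0·0.00833333° lon, +4·0.00416667° lat → SW at lon -166.583°, lat -88.4833°.
Cell spans 0.00833333° lon × 0.00416667° lat.
west -166.58333, east -166.57500.

-166.58333, -166.57500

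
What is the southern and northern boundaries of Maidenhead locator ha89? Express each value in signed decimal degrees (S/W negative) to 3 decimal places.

Field H=7, A=0: +7·20° lon, +0·10° lat → SW at lon -40°, lat -90°.
Square 8, 9: +8·2° lon, +9·1° lat → SW at lon -24°, lat -81°.
Cell spans 2° lon × 1° lat.
south -81.000, north -80.000.

-81.000, -80.000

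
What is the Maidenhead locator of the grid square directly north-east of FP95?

GP06

Longitude square 9; +1 → 10, wraps to 0, carry into field.
Longitude field F = 5; +1 → 6 = G.
Latitude square 5; +1 → 6.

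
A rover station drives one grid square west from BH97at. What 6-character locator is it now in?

BH87xt

Longitude subsquare a = 0; −1 → -1, wraps to 23 = x, carry into square.
Longitude square 9; −1 → 8.
The latitude characters are unchanged.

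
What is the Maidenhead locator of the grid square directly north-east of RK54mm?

RK54nn

Longitude subsquare m = 12; +1 → 13 = n.
Latitude subsquare m = 12; +1 → 13 = n.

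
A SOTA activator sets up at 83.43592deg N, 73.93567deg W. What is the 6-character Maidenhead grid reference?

FR33ak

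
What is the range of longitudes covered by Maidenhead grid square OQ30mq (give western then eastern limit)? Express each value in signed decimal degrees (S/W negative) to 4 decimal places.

107.0000, 107.0833

Field O=14, Q=16: +14·20° lon, +16·10° lat → SW at lon 100°, lat 70°.
Square 3, 0: +3·2° lon, +0·1° lat → SW at lon 106°, lat 70°.
Subsquare m=12, q=16: +12·0.0833333° lon, +16·0.0416667° lat → SW at lon 107°, lat 70.6667°.
Cell spans 0.0833333° lon × 0.0416667° lat.
west 107.0000, east 107.0833.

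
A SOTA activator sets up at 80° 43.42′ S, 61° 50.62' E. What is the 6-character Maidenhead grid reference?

Offset from 180°W / 90°S: lon 241.8437°, lat 9.2763°.
Field: 241.8437/20 → 12 → M, 9.2763/10 → 0 → A; chars MA.
Square: 1.8437/2 → 0, 9.2763/1 → 9; chars 09.
Subsquare: 1.8437/0.0833333 → 22 → w, 0.2763/0.0416667 → 6 → g; chars wg.

MA09wg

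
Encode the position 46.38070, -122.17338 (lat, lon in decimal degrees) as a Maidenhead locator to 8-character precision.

CN86vj91

Add 180° to longitude and 90° to latitude: 57.82662, 136.38070.
Field: 57.82662/20 → 2 → C, 136.38070/10 → 13 → N; chars CN.
Square: 17.82662/2 → 8, 6.38070/1 → 6; chars 86.
Subsquare: 1.82662/0.0833333 → 21 → v, 0.38070/0.0416667 → 9 → j; chars vj.
Extended square: 0.07662/0.00833333 → 9, 0.00570/0.00416667 → 1; chars 91.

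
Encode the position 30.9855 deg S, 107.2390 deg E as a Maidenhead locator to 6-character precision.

Add 180° to longitude and 90° to latitude: 287.2390, 59.0145.
Field: 287.2390/20 → 14 → O, 59.0145/10 → 5 → F; chars OF.
Square: 7.2390/2 → 3, 9.0145/1 → 9; chars 39.
Subsquare: 1.2390/0.0833333 → 14 → o, 0.0145/0.0416667 → 0 → a; chars oa.

OF39oa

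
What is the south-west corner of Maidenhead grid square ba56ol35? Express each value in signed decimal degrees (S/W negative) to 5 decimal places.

-83.52083, -148.80833

Field B=1, A=0: +1·20° lon, +0·10° lat → SW at lon -160°, lat -90°.
Square 5, 6: +5·2° lon, +6·1° lat → SW at lon -150°, lat -84°.
Subsquare o=14, l=11: +14·0.0833333° lon, +11·0.0416667° lat → SW at lon -148.833°, lat -83.5417°.
Extended square 3, 5: +3·0.00833333° lon, +5·0.00416667° lat → SW at lon -148.808°, lat -83.5208°.
latitude -83.52083, longitude -148.80833.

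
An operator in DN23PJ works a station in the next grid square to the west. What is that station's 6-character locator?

DN23oj

Longitude subsquare p = 15; −1 → 14 = o.
The latitude characters are unchanged.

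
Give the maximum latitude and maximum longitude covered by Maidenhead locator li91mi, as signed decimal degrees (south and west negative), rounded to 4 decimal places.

Field L=11, I=8: +11·20° lon, +8·10° lat → SW at lon 40°, lat -10°.
Square 9, 1: +9·2° lon, +1·1° lat → SW at lon 58°, lat -9°.
Subsquare m=12, i=8: +12·0.0833333° lon, +8·0.0416667° lat → SW at lon 59°, lat -8.66667°.
Cell spans 0.0833333° lon × 0.0416667° lat. NE corner is SW corner plus one full cell.
latitude -8.6250, longitude 59.0833.

-8.6250, 59.0833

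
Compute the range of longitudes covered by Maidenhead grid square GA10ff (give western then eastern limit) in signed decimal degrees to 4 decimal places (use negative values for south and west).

Field G=6, A=0: +6·20° lon, +0·10° lat → SW at lon -60°, lat -90°.
Square 1, 0: +1·2° lon, +0·1° lat → SW at lon -58°, lat -90°.
Subsquare f=5, f=5: +5·0.0833333° lon, +5·0.0416667° lat → SW at lon -57.5833°, lat -89.7917°.
Cell spans 0.0833333° lon × 0.0416667° lat.
west -57.5833, east -57.5000.

-57.5833, -57.5000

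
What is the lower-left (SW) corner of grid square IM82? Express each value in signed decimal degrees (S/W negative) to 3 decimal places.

32.000, -4.000

Field I=8, M=12: +8·20° lon, +12·10° lat → SW at lon -20°, lat 30°.
Square 8, 2: +8·2° lon, +2·1° lat → SW at lon -4°, lat 32°.
latitude 32.000, longitude -4.000.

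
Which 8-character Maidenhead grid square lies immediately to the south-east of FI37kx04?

FI37kx13

Longitude extended square 0; +1 → 1.
Latitude extended square 4; −1 → 3.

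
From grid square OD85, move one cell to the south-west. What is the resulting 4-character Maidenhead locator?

Longitude square 8; −1 → 7.
Latitude square 5; −1 → 4.

OD74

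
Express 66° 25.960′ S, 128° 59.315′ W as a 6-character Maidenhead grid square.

CC53mn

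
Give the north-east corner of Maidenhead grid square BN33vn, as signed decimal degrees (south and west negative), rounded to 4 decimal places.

Field B=1, N=13: +1·20° lon, +13·10° lat → SW at lon -160°, lat 40°.
Square 3, 3: +3·2° lon, +3·1° lat → SW at lon -154°, lat 43°.
Subsquare v=21, n=13: +21·0.0833333° lon, +13·0.0416667° lat → SW at lon -152.25°, lat 43.5417°.
Cell spans 0.0833333° lon × 0.0416667° lat. NE corner is SW corner plus one full cell.
latitude 43.5833, longitude -152.1667.

43.5833, -152.1667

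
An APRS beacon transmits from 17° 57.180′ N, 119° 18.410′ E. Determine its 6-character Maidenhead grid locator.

OK97pw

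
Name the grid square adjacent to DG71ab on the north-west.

Longitude subsquare a = 0; −1 → -1, wraps to 23 = x, carry into square.
Longitude square 7; −1 → 6.
Latitude subsquare b = 1; +1 → 2 = c.

DG61xc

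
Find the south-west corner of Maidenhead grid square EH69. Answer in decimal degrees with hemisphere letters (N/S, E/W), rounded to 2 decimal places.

11.00° S, 88.00° W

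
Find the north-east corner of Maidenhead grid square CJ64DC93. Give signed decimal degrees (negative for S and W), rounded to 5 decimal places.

Field C=2, J=9: +2·20° lon, +9·10° lat → SW at lon -140°, lat 0°.
Square 6, 4: +6·2° lon, +4·1° lat → SW at lon -128°, lat 4°.
Subsquare d=3, c=2: +3·0.0833333° lon, +2·0.0416667° lat → SW at lon -127.75°, lat 4.08333°.
Extended square 9, 3: +9·0.00833333° lon, +3·0.00416667° lat → SW at lon -127.675°, lat 4.09583°.
Cell spans 0.00833333° lon × 0.00416667° lat. NE corner is SW corner plus one full cell.
latitude 4.10000, longitude -127.66667.

4.10000, -127.66667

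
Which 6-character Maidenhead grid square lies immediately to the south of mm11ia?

Latitude subsquare a = 0; −1 → -1, wraps to 23 = x, carry into square.
Latitude square 1; −1 → 0.
The longitude characters are unchanged.

MM10ix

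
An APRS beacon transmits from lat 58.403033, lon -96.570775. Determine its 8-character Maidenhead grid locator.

Add 180° to longitude and 90° to latitude: 83.42923, 148.40303.
Field: lon ⌊83.42923/20⌋ = 4 → E; lat ⌊148.40303/10⌋ = 14 → O.
Square: lon ⌊3.42923/2⌋ = 1; lat ⌊8.40303/1⌋ = 8.
Subsquare: lon ⌊1.42923/0.0833333⌋ = 17 → r; lat ⌊0.40303/0.0416667⌋ = 9 → j.
Extended square: lon ⌊0.01256/0.00833333⌋ = 1; lat ⌊0.02803/0.00416667⌋ = 6.

EO18rj16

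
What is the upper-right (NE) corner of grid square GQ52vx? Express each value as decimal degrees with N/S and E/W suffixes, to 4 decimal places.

73.0000° N, 48.1667° W

Field G=6, Q=16: +6·20° lon, +16·10° lat → SW at lon -60°, lat 70°.
Square 5, 2: +5·2° lon, +2·1° lat → SW at lon -50°, lat 72°.
Subsquare v=21, x=23: +21·0.0833333° lon, +23·0.0416667° lat → SW at lon -48.25°, lat 72.9583°.
Cell spans 0.0833333° lon × 0.0416667° lat. NE corner is SW corner plus one full cell.
latitude 73.0000° N, longitude 48.1667° W.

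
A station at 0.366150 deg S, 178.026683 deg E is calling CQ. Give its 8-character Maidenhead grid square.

RI99ap32

Add 180° to longitude and 90° to latitude: 358.02668, 89.63385.
Field: lon ⌊358.02668/20⌋ = 17 → R; lat ⌊89.63385/10⌋ = 8 → I.
Square: lon ⌊18.02668/2⌋ = 9; lat ⌊9.63385/1⌋ = 9.
Subsquare: lon ⌊0.02668/0.0833333⌋ = 0 → a; lat ⌊0.63385/0.0416667⌋ = 15 → p.
Extended square: lon ⌊0.02668/0.00833333⌋ = 3; lat ⌊0.00885/0.00416667⌋ = 2.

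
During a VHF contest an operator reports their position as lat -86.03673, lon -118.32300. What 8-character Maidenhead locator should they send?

Add 180° to longitude and 90° to latitude: 61.67700, 3.96327.
Field (20°×10°, letters A–R): lon ⌊61.67700/20⌋ = 3 → D; lat ⌊3.96327/10⌋ = 0 → A.
Square (2°×1°, digits 0–9): lon ⌊1.67700/2⌋ = 0; lat ⌊3.96327/1⌋ = 3.
Subsquare (5′×2.5′, letters a–x): lon ⌊1.67700/0.0833333⌋ = 20 → u; lat ⌊0.96327/0.0416667⌋ = 23 → x.
Extended square (30″×15″, digits 0–9): lon ⌊0.01033/0.00833333⌋ = 1; lat ⌊0.00494/0.00416667⌋ = 1.

DA03ux11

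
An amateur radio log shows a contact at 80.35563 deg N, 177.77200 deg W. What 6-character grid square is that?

AR10ci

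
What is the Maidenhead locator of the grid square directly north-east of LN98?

MN09

Longitude square 9; +1 → 10, wraps to 0, carry into field.
Longitude field L = 11; +1 → 12 = M.
Latitude square 8; +1 → 9.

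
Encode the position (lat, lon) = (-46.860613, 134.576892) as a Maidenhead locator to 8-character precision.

PE73gd93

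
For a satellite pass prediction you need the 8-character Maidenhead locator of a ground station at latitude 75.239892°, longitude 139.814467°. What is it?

PQ95vf77

Add 180° to longitude and 90° to latitude: 319.81447, 165.23989.
Field: 319.81447/20 → 15 → P, 165.23989/10 → 16 → Q; chars PQ.
Square: 19.81447/2 → 9, 5.23989/1 → 5; chars 95.
Subsquare: 1.81447/0.0833333 → 21 → v, 0.23989/0.0416667 → 5 → f; chars vf.
Extended square: 0.06447/0.00833333 → 7, 0.03156/0.00416667 → 7; chars 77.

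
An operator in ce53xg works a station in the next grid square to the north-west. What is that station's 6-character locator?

Longitude subsquare x = 23; −1 → 22 = w.
Latitude subsquare g = 6; +1 → 7 = h.

CE53wh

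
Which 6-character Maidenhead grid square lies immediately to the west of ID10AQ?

ID00xq

Longitude subsquare a = 0; −1 → -1, wraps to 23 = x, carry into square.
Longitude square 1; −1 → 0.
The latitude characters are unchanged.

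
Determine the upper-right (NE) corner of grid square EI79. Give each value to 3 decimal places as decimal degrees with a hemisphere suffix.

Field E=4, I=8: +4·20° lon, +8·10° lat → SW at lon -100°, lat -10°.
Square 7, 9: +7·2° lon, +9·1° lat → SW at lon -86°, lat -1°.
Cell spans 2° lon × 1° lat. NE corner is SW corner plus one full cell.
latitude 0.000° N, longitude 84.000° W.

0.000° N, 84.000° W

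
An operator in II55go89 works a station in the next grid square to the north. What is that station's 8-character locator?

II55gp80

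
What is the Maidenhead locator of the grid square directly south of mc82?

MC81

Latitude square 2; −1 → 1.
The longitude characters are unchanged.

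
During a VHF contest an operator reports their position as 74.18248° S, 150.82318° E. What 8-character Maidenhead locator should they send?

Add 180° to longitude and 90° to latitude: 330.82318, 15.81752.
Field (20°×10°, letters A–R): lon ⌊330.82318/20⌋ = 16 → Q; lat ⌊15.81752/10⌋ = 1 → B.
Square (2°×1°, digits 0–9): lon ⌊10.82318/2⌋ = 5; lat ⌊5.81752/1⌋ = 5.
Subsquare (5′×2.5′, letters a–x): lon ⌊0.82318/0.0833333⌋ = 9 → j; lat ⌊0.81752/0.0416667⌋ = 19 → t.
Extended square (30″×15″, digits 0–9): lon ⌊0.07318/0.00833333⌋ = 8; lat ⌊0.02585/0.00416667⌋ = 6.

QB55jt86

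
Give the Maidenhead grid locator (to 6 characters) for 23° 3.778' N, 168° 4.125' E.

RL43ab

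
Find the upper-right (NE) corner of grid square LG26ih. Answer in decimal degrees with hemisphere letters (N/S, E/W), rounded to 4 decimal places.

23.6667° S, 44.7500° E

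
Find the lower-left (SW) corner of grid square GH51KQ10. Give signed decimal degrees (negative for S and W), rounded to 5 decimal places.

Field G=6, H=7: +6·20° lon, +7·10° lat → SW at lon -60°, lat -20°.
Square 5, 1: +5·2° lon, +1·1° lat → SW at lon -50°, lat -19°.
Subsquare k=10, q=16: +10·0.0833333° lon, +16·0.0416667° lat → SW at lon -49.1667°, lat -18.3333°.
Extended square 1, 0: +1·0.00833333° lon, +0·0.00416667° lat → SW at lon -49.1583°, lat -18.3333°.
latitude -18.33333, longitude -49.15833.

-18.33333, -49.15833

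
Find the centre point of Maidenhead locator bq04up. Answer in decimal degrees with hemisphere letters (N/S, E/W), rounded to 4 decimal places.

Field B=1, Q=16: +1·20° lon, +16·10° lat → SW at lon -160°, lat 70°.
Square 0, 4: +0·2° lon, +4·1° lat → SW at lon -160°, lat 74°.
Subsquare u=20, p=15: +20·0.0833333° lon, +15·0.0416667° lat → SW at lon -158.333°, lat 74.625°.
Cell spans 0.0833333° lon × 0.0416667° lat. Centre is SW corner plus half of each.
latitude 74.6458° N, longitude 158.2917° W.

74.6458° N, 158.2917° W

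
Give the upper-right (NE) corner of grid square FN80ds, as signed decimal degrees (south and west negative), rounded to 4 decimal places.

40.7917, -63.6667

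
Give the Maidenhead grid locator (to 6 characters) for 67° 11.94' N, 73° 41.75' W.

FP37de

Offset from 180°W / 90°S: lon 106.3042°, lat 157.1990°.
Field: 106.3042/20 → 5 → F, 157.1990/10 → 15 → P; chars FP.
Square: 6.3042/2 → 3, 7.1990/1 → 7; chars 37.
Subsquare: 0.3042/0.0833333 → 3 → d, 0.1990/0.0416667 → 4 → e; chars de.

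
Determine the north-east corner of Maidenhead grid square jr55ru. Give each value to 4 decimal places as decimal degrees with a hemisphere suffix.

85.8750° N, 11.5000° E

Field J=9, R=17: +9·20° lon, +17·10° lat → SW at lon 0°, lat 80°.
Square 5, 5: +5·2° lon, +5·1° lat → SW at lon 10°, lat 85°.
Subsquare r=17, u=20: +17·0.0833333° lon, +20·0.0416667° lat → SW at lon 11.4167°, lat 85.8333°.
Cell spans 0.0833333° lon × 0.0416667° lat. NE corner is SW corner plus one full cell.
latitude 85.8750° N, longitude 11.5000° E.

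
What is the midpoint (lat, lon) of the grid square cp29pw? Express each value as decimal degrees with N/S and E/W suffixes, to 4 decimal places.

Field C=2, P=15: +2·20° lon, +15·10° lat → SW at lon -140°, lat 60°.
Square 2, 9: +2·2° lon, +9·1° lat → SW at lon -136°, lat 69°.
Subsquare p=15, w=22: +15·0.0833333° lon, +22·0.0416667° lat → SW at lon -134.75°, lat 69.9167°.
Cell spans 0.0833333° lon × 0.0416667° lat. Centre is SW corner plus half of each.
latitude 69.9375° N, longitude 134.7083° W.

69.9375° N, 134.7083° W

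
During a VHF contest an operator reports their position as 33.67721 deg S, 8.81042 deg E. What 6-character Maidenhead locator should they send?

JF46jh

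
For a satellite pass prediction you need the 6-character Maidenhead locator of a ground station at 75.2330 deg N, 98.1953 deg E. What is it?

Offset from 180°W / 90°S: lon 278.1953°, lat 165.2330°.
Field (20°×10°, letters A–R): 278.1953/20 → 13 → N, 165.2330/10 → 16 → Q; chars NQ.
Square (2°×1°, digits 0–9): 18.1953/2 → 9, 5.2330/1 → 5; chars 95.
Subsquare (5′×2.5′, letters a–x): 0.1953/0.0833333 → 2 → c, 0.2330/0.0416667 → 5 → f; chars cf.

NQ95cf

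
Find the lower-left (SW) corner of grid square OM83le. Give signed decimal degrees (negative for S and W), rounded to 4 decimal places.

33.1667, 116.9167

Field O=14, M=12: +14·20° lon, +12·10° lat → SW at lon 100°, lat 30°.
Square 8, 3: +8·2° lon, +3·1° lat → SW at lon 116°, lat 33°.
Subsquare l=11, e=4: +11·0.0833333° lon, +4·0.0416667° lat → SW at lon 116.917°, lat 33.1667°.
latitude 33.1667, longitude 116.9167.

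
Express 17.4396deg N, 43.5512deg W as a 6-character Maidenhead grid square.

Shift to the Maidenhead origin (180°W, 90°S): lon 136.4488, lat 107.4396.
Field: 136.4488/20 → 6 → G, 107.4396/10 → 10 → K; chars GK.
Square: 16.4488/2 → 8, 7.4396/1 → 7; chars 87.
Subsquare: 0.4488/0.0833333 → 5 → f, 0.4396/0.0416667 → 10 → k; chars fk.

GK87fk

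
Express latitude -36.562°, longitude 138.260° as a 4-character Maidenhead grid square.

PF93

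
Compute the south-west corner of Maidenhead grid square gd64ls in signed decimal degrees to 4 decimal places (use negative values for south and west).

-55.2500, -47.0833

Field G=6, D=3: +6·20° lon, +3·10° lat → SW at lon -60°, lat -60°.
Square 6, 4: +6·2° lon, +4·1° lat → SW at lon -48°, lat -56°.
Subsquare l=11, s=18: +11·0.0833333° lon, +18·0.0416667° lat → SW at lon -47.0833°, lat -55.25°.
latitude -55.2500, longitude -47.0833.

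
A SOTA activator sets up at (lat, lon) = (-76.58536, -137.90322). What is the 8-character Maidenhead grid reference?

CB13bj19

Shift to the Maidenhead origin (180°W, 90°S): lon 42.09678, lat 13.41464.
Field: lon ⌊42.09678/20⌋ = 2 → C; lat ⌊13.41464/10⌋ = 1 → B.
Square: lon ⌊2.09678/2⌋ = 1; lat ⌊3.41464/1⌋ = 3.
Subsquare: lon ⌊0.09678/0.0833333⌋ = 1 → b; lat ⌊0.41464/0.0416667⌋ = 9 → j.
Extended square: lon ⌊0.01345/0.00833333⌋ = 1; lat ⌊0.03964/0.00416667⌋ = 9.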